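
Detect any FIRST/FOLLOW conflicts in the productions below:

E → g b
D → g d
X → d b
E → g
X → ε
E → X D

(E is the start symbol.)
No FIRST/FOLLOW conflicts.

A FIRST/FOLLOW conflict occurs when a non-terminal N has a nullable alternative N → β (β ⇒* ε) and another alternative N → α with FIRST(α) ∩ FOLLOW(N) ≠ ∅: on such a lookahead the parser cannot decide between expanding α and letting N vanish via β.

Nullable non-terminals: X.

X: nullable alternative(s) X → ε; FOLLOW(X) = { 'g' }
  X → d b: FIRST \ {ε} = { 'd' } — disjoint from FOLLOW(X)
  X → ε: FIRST \ {ε} = { } — this is the only nullable alternative, skip

D, E have no nullable alternative, so no FIRST/FOLLOW check is needed there.

No FIRST/FOLLOW conflicts found.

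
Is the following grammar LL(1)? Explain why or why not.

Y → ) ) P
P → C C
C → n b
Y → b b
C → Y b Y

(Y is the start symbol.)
A grammar is LL(1) if for each non-terminal N with multiple productions, the predict sets of those productions are pairwise disjoint, where PREDICT(N → α) = (FIRST(α) \ {ε}) ∪ (FOLLOW(N) if α ⇒* ε).

Relevant sets:
  FIRST(Y) = { ')', 'b' }

For Y:
  PREDICT(Y → ')' ')' P) = { ')' }
  PREDICT(Y → b b) = { 'b' }
For C:
  PREDICT(C → n b) = { 'n' }
  PREDICT(C → Y b Y) = { ')', 'b' }
P has a single production, so nothing to check there.

All predict sets are disjoint. The grammar IS LL(1).

Answer: Yes, the grammar is LL(1).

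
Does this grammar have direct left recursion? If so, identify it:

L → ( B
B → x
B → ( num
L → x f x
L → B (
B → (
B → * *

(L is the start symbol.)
No direct left recursion

L → ( B: starts with '('
B → x: starts with x
B → ( num: starts with '('
L → x f x: starts with x
L → B (: starts with B
B → (: starts with '('
B → * *: starts with '*'

No direct left recursion found.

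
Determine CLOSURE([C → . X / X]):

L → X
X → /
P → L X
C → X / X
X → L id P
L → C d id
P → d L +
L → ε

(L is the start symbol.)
{ [C → . X / X], [L → . C d id], [L → . X], [L → .], [X → . /], [X → . L id P] }

To compute CLOSURE, for each item [A → α.Bβ] where B is a non-terminal, add [B → .γ] for all productions B → γ; repeat for the newly added items until nothing changes.

Start with: [C → . X / X]
  [C → . X / X] has the dot before X: add [X → . /], [X → . L id P]
  [X → . L id P] has the dot before L: add [L → . X], [L → . C d id], [L → .]
  [L → . C d id] has the dot before C: all C-items already present
No further items can be added.

CLOSURE = { [C → . X / X], [L → . C d id], [L → . X], [L → .], [X → . /], [X → . L id P] }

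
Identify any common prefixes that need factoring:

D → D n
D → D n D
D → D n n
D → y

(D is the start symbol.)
Left-factoring is needed when two productions for the same non-terminal
share a common prefix on the right-hand side.

Productions for D:
  D → D n
  D → D n D
  D → D n n
  D → y

Found common prefix 'D n' in productions for D

Answer: Yes, D has productions with common prefix 'D n'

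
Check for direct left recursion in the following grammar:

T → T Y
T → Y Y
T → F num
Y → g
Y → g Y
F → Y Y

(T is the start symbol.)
Yes, T is left-recursive

T → T Y: LEFT RECURSIVE (starts with T)
T → Y Y: starts with Y
T → F num: starts with F
Y → g: starts with g
Y → g Y: starts with g
F → Y Y: starts with Y

The grammar has direct left recursion on: T.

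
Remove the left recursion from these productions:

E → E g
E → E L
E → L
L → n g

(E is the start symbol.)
E → L E'
E' → g E'
E' → L E'
E' → ε
L → n g

E is directly left-recursive. The standard transformation for
  A → A α₁ | ... | A α_m | β₁ | ... | β_n
is
  A  → β₁ A' | ... | β_n A'
  A' → α₁ A' | ... | α_m A' | ε

E → L becomes E → L E'
E → E g becomes E' → g E'
E → E L becomes E' → L E'
Add E' → ε

Productions for other non-terminals are unchanged:
  L → n g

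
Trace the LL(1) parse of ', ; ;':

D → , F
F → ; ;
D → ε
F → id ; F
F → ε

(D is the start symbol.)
Stack is shown with the top on the left.

Stack  Input    Action
----------------------
D $    , ; ; $  output D → , F
, F $  , ; ; $  match ','
F $    ; ; $    output F → ; ;
; ; $  ; ; $    match ';'
; $    ; $      match ';'
$      $        accept

The string is accepted.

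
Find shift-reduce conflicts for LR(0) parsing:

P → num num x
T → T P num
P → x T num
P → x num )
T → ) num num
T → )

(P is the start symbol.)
Augment with P' → P and build the canonical LR(0) collection (I0 = CLOSURE({[P' → . P]}), then GOTO on every symbol after a dot until no new states appear). It has 15 states:
  I0: { [P → . num num x], [P → . x T num], [P → . x num )], [P' → . P] }  — shift
  I1: { [P' → P .] }  — accept
  I2: { [P → num . num x] }  — shift
  I3: { [P → x . T num], [P → x . num )], [T → . ) num num], [T → . )], [T → . T P num] }  — shift
  I4: { [T → ) . num num], [T → ) .] }  — shift, reduce
  I5: { [P → . num num x], [P → . x T num], [P → . x num )], [P → x T . num], [T → T . P num] }  — shift
  I6: { [P → x num . )] }  — shift
  I7: { [P → x num ) .] }  — reduce
  I8: { [T → T P . num] }  — shift
  I9: { [P → num . num x], [P → x T num .] }  — shift, reduce
  I10: { [P → num num . x] }  — shift
  I11: { [P → num num x .] }  — reduce
  I12: { [T → T P num .] }  — reduce
  I13: { [T → ) num . num] }  — shift
  I14: { [T → ) num num .] }  — reduce

I4 contains reduce item [T → ) .] and shift item [T → ) . num num] — shift-reduce conflict.
I9 contains reduce item [P → x T num .] and shift item [P → num . num x] — shift-reduce conflict.

Answer: Yes — I4: [T → ) .] vs [T → ) . num num]; I9: [P → x T num .] vs [P → num . num x]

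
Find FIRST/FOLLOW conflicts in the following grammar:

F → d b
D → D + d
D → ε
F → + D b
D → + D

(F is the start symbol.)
Nullable non-terminals: D.
FIRST sets used below: FIRST(D) = { '+', ε }

D: nullable alternative(s) D → ε; FOLLOW(D) = { '+', 'b' }
  D → D + d: FIRST \ {ε} = { '+' } — overlaps FOLLOW(D) on { '+' }: CONFLICT
  D → ε: FIRST \ {ε} = { } — this is the only nullable alternative, skip
  D → + D: FIRST \ {ε} = { '+' } — overlaps FOLLOW(D) on { '+' }: CONFLICT

F has no nullable alternative, so no FIRST/FOLLOW check is needed there.

So the grammar has 2 FIRST/FOLLOW conflicts (marked CONFLICT above).

Answer: Yes. D → D '+' d with FOLLOW(D) on { '+' }; D → '+' D with FOLLOW(D) on { '+' }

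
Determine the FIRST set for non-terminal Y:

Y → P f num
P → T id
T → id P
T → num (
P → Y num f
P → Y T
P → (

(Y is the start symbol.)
{ '(', 'id', 'num' }

To compute FIRST(Y), examine every production with Y on the left-hand side, reading each right-hand side left to right until a non-nullable symbol is reached.

FIRST sets of the other non-terminals involved (by the same procedure, iterated to a fixed point):
  FIRST(P) = { '(', 'id', 'num' }

From Y → P f num:
  - P is a non-terminal: add FIRST(P) \ {ε} = { '(', 'id', 'num' }
    P is not nullable, so stop

Collecting: FIRST(Y) = { '(', 'id', 'num' }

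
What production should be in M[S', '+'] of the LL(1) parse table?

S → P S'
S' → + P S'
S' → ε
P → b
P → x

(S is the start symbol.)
S' → + P S'

To find M[S', '+'], we find productions for S' where '+' is in the predict set (PREDICT(N → α) = (FIRST(α) \ {ε}) ∪ (FOLLOW(N) if α ⇒* ε)).

Relevant sets:
  FOLLOW(S') = { $ }

S' → + P S': PREDICT = { '+' }
  '+' is in predict set, so this production goes in M[S', '+']
S' → ε: PREDICT = { $ }

M[S', '+'] = S' → + P S'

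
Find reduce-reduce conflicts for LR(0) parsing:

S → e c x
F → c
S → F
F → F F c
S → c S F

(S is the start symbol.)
Yes — I11: [F → F F c .] vs [F → c .]

A reduce-reduce conflict occurs when an LR(0) state has two complete items [A → α .] and [B → β .] — both call for a reduction, and with no lookahead the parser cannot choose between them.

Augment with S' → S and build the canonical LR(0) collection (I0 = CLOSURE({[S' → . S]}), then GOTO on every symbol after a dot until no new states appear). It has 12 states:
  I0: { [F → . F F c], [F → . c], [S → . F], [S → . c S F], [S → . e c x], [S' → . S] }  — shift
  I1: { [F → . F F c], [F → . c], [F → F . F c], [S → F .] }  — shift, reduce
  I2: { [S' → S .] }  — accept
  I3: { [F → . F F c], [F → . c], [F → c .], [S → . F], [S → . c S F], [S → . e c x], [S → c . S F] }  — shift, reduce
  I4: { [S → e . c x] }  — shift
  I5: { [S → e c . x] }  — shift
  I6: { [S → e c x .] }  — reduce
  I7: { [F → . F F c], [F → . c], [S → c S . F] }  — shift
  I8: { [F → . F F c], [F → . c], [F → F . F c], [S → c S F .] }  — shift, reduce
  I9: { [F → c .] }  — reduce
  I10: { [F → . F F c], [F → . c], [F → F . F c], [F → F F . c] }  — shift
  I11: { [F → F F c .], [F → c .] }  — 2 reduces

I11 contains complete items [F → F F c .], [F → c .] — reduce-reduce conflict.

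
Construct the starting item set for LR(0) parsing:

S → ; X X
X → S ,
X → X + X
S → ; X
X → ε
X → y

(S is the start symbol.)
{ [S → . ; X X], [S → . ; X], [S' → . S] }

First, augment the grammar with S' → S
I₀ = CLOSURE({ [S' → . S] }):
  [S' → . S] has the dot before S: add [S → . ; X X], [S → . ; X]
No further items can be added.

I₀ = { [S → . ; X X], [S → . ; X], [S' → . S] }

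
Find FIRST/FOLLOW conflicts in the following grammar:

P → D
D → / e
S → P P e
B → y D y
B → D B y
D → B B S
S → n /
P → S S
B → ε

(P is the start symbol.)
Nullable non-terminals: B.
FIRST sets used below: FIRST(D) = { '/', 'n', 'y' }

B: nullable alternative(s) B → ε; FOLLOW(B) = { '/', 'n', 'y' }
  B → y D y: FIRST \ {ε} = { 'y' } — overlaps FOLLOW(B) on { 'y' }: CONFLICT
  B → D B y: FIRST \ {ε} = { '/', 'n', 'y' } — overlaps FOLLOW(B) on { '/', 'n', 'y' }: CONFLICT
  B → ε: FIRST \ {ε} = { } — this is the only nullable alternative, skip

D, P, S have no nullable alternative, so no FIRST/FOLLOW check is needed there.

So the grammar has 2 FIRST/FOLLOW conflicts (marked CONFLICT above).

Answer: Yes. B → y D y with FOLLOW(B) on { 'y' }; B → D B y with FOLLOW(B) on { '/', 'n', 'y' }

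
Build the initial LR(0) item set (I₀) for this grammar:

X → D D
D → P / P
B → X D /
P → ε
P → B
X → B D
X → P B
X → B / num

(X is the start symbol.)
{ [B → . X D /], [D → . P / P], [P → . B], [P → .], [X → . B / num], [X → . B D], [X → . D D], [X → . P B], [X' → . X] }

First, augment the grammar with X' → X
I₀ = CLOSURE({ [X' → . X] }):
  [X' → . X] has the dot before X: add [X → . D D], [X → . B D], [X → . P B], [X → . B / num]
  [X → . D D] has the dot before D: add [D → . P / P]
  [X → . B D] has the dot before B: add [B → . X D /]
  [X → . P B] has the dot before P: add [P → .], [P → . B]
No further items can be added.

I₀ = { [B → . X D /], [D → . P / P], [P → . B], [P → .], [X → . B / num], [X → . B D], [X → . D D], [X → . P B], [X' → . X] }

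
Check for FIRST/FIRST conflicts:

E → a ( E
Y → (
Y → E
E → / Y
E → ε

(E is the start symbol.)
No FIRST/FIRST conflicts.

FIRST sets of the non-terminals at (or reachable through a nullable prefix from) the front of some alternative:
  FIRST(E) = { '/', 'a', ε }

Productions for E:
  E → a ( E: FIRST = { 'a' }
  E → / Y: FIRST = { '/' }
  E → ε: FIRST = { ε }
Productions for Y:
  Y → (: FIRST = { '(' }
  Y → E: FIRST = { '/', 'a', ε }

All alternatives of each non-terminal have pairwise disjoint FIRST sets.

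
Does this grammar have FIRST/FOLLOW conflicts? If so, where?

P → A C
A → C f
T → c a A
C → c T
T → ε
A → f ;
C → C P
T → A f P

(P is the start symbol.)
Yes. T → c a A with FOLLOW(T) on { 'c' }; T → A f P with FOLLOW(T) on { 'c', 'f' }

A FIRST/FOLLOW conflict occurs when a non-terminal N has a nullable alternative N → β (β ⇒* ε) and another alternative N → α with FIRST(α) ∩ FOLLOW(N) ≠ ∅: on such a lookahead the parser cannot decide between expanding α and letting N vanish via β.

Nullable non-terminals: T.
FIRST sets used below: FIRST(A) = { 'c', 'f' }

T: nullable alternative(s) T → ε; FOLLOW(T) = { $, 'c', 'f' }
  T → c a A: FIRST \ {ε} = { 'c' } — overlaps FOLLOW(T) on { 'c' }: CONFLICT
  T → ε: FIRST \ {ε} = { } — this is the only nullable alternative, skip
  T → A f P: FIRST \ {ε} = { 'c', 'f' } — overlaps FOLLOW(T) on { 'c', 'f' }: CONFLICT

A, C, P have no nullable alternative, so no FIRST/FOLLOW check is needed there.

So the grammar has 2 FIRST/FOLLOW conflicts (marked CONFLICT above).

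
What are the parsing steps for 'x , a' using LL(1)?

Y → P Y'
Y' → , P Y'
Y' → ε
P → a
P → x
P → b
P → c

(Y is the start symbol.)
LL(1) parsing maintains a stack (initially the start symbol over $) and the input. At each step: if the stack top is a terminal, match it against the current input token; if it is a non-terminal N, replace it with the RHS of M[N, lookahead] (the unique production whose predict set contains the lookahead).

Stack is shown with the top on the left.

Stack     Input    Action
-------------------------
Y $       x , a $  output Y → P Y'
P Y' $    x , a $  output P → x
x Y' $    x , a $  match 'x'
Y' $      , a $    output Y' → , P Y'
, P Y' $  , a $    match ','
P Y' $    a $      output P → a
a Y' $    a $      match 'a'
Y' $      $        output Y' → ε
$         $        accept

The string is accepted.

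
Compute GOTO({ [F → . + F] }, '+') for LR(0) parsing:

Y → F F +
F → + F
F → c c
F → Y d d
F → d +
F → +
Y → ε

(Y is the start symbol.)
{ [F → + . F], [F → . + F], [F → . +], [F → . Y d d], [F → . c c], [F → . d +], [Y → . F F +], [Y → .] }

GOTO(I, '+') = CLOSURE({ [A → αX.β] : [A → α.Xβ] ∈ I, X = '+' })

Items with dot before '+', with the dot advanced:
  [F → . + F] → [F → + . F]
Closure of the advanced items:
  [F → + . F] has the dot before F: add [F → . + F], [F → . c c], [F → . Y d d], [F → . d +], [F → . +]
  [F → . Y d d] has the dot before Y: add [Y → . F F +], [Y → .]

GOTO = { [F → + . F], [F → . + F], [F → . +], [F → . Y d d], [F → . c c], [F → . d +], [Y → . F F +], [Y → .] }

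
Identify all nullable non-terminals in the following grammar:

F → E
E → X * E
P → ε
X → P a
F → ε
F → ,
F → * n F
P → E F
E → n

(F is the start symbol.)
{ 'F', 'P' }

ε-productions: P → ε, F → ε
So P, F are immediately nullable.
No further non-terminal can be added: every production for the remaining non-terminals contains a terminal or a non-nullable non-terminal.
Nullable = { 'F', 'P' }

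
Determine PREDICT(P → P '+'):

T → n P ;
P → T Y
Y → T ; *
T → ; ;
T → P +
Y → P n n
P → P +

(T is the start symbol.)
{ ';', 'n' }

PREDICT(P → P '+') = (FIRST(RHS) \ {ε}) ∪ (FOLLOW(P) if ε ∈ FIRST(RHS), i.e. RHS ⇒* ε)
FIRST(P) = { ';', 'n' }
FIRST(P '+') = { ';', 'n' }
ε ∉ FIRST(P '+'), so FOLLOW(P) is not added.
PREDICT(P → P '+') = { ';', 'n' }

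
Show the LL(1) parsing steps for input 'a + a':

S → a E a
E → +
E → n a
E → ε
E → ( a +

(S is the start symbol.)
LL(1) parsing maintains a stack (initially the start symbol over $) and the input. At each step: if the stack top is a terminal, match it against the current input token; if it is a non-terminal N, replace it with the RHS of M[N, lookahead] (the unique production whose predict set contains the lookahead).

Stack is shown with the top on the left.

Stack    Input    Action
------------------------
S $      a + a $  output S → a E a
a E a $  a + a $  match 'a'
E a $    + a $    output E → +
+ a $    + a $    match '+'
a $      a $      match 'a'
$        $        accept

The string is accepted.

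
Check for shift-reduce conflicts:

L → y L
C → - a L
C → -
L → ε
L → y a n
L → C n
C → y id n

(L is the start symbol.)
Yes — I0: [L → .] vs [C → . -]; I1: [C → - .] vs [C → - . a L]; I4: [L → .] vs [C → . -]; I11: [L → .] vs [C → . -]

A shift-reduce conflict occurs when an LR(0) state has both:
  - a complete (reduce) item [A → α .] (dot at the end), and
  - a shift item [B → β . c γ] (dot before a terminal).

Augment with L' → L and build the canonical LR(0) collection (I0 = CLOSURE({[L' → . L]}), then GOTO on every symbol after a dot until no new states appear). It has 13 states:
  I0: { [C → . - a L], [C → . -], [C → . y id n], [L → . C n], [L → . y L], [L → . y a n], [L → .], [L' → . L] }  — shift, reduce
  I1: { [C → - . a L], [C → - .] }  — shift, reduce
  I2: { [L → C . n] }  — shift
  I3: { [L' → L .] }  — accept
  I4: { [C → . - a L], [C → . -], [C → . y id n], [C → y . id n], [L → . C n], [L → . y L], [L → . y a n], [L → .], [L → y . L], [L → y . a n] }  — shift, reduce
  I5: { [L → y L .] }  — reduce
  I6: { [L → y a . n] }  — shift
  I7: { [C → y id . n] }  — shift
  I8: { [C → y id n .] }  — reduce
  I9: { [L → y a n .] }  — reduce
  I10: { [L → C n .] }  — reduce
  I11: { [C → - a . L], [C → . - a L], [C → . -], [C → . y id n], [L → . C n], [L → . y L], [L → . y a n], [L → .] }  — shift, reduce
  I12: { [C → - a L .] }  — reduce

I0 contains reduce item [L → .] and shift items [C → . -], [C → . - a L], [C → . y id n], [L → . y L], [L → . y a n] — shift-reduce conflict.
I1 contains reduce item [C → - .] and shift item [C → - . a L] — shift-reduce conflict.
I4 contains reduce item [L → .] and shift items [C → . -], [C → . - a L], [C → . y id n], [C → y . id n], [L → . y L], [L → . y a n], [L → y . a n] — shift-reduce conflict.
I11 contains reduce item [L → .] and shift items [C → . -], [C → . - a L], [C → . y id n], [L → . y L], [L → . y a n] — shift-reduce conflict.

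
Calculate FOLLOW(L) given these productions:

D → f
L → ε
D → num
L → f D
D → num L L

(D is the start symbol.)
{ $, 'f' }

To compute FOLLOW(L), find every occurrence of L on a right-hand side N → α L β: add FIRST(β) \ {ε}, and if β is empty or nullable also add FOLLOW(N). Iterate to a fixed point.

In D → num L L: L is followed by L, add FIRST(L) \ {ε} = { 'f' }
  L is nullable, so also add FOLLOW(D)
In D → num L L: L is at the end, add FOLLOW(D)

The FOLLOW sets referred to above (computed the same way, to a fixed point):
  FOLLOW(D) = { $, 'f' }

Taking the union: FOLLOW(L) = { $, 'f' }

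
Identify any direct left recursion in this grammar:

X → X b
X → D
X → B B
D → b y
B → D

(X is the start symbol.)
X → X b: LEFT RECURSIVE (starts with X)
X → D: starts with D
X → B B: starts with B
D → b y: starts with b
B → D: starts with D

The grammar has direct left recursion on: X.

Answer: Yes, X is left-recursive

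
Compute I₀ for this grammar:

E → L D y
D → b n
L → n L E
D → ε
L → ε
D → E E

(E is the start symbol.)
First, augment the grammar with E' → E
I₀ = CLOSURE({ [E' → . E] }):
  [E' → . E] has the dot before E: add [E → . L D y]
  [E → . L D y] has the dot before L: add [L → . n L E], [L → .]
No further items can be added.

I₀ = { [E → . L D y], [E' → . E], [L → . n L E], [L → .] }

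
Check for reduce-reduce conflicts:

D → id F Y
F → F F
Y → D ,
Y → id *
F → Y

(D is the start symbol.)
Yes — I9: [D → id F Y .] vs [F → Y .]

A reduce-reduce conflict occurs when an LR(0) state has two complete items [A → α .] and [B → β .] — both call for a reduction, and with no lookahead the parser cannot choose between them.

Augment with D' → D and build the canonical LR(0) collection (I0 = CLOSURE({[D' → . D]}), then GOTO on every symbol after a dot until no new states appear). It has 11 states:
  I0: { [D → . id F Y], [D' → . D] }  — shift
  I1: { [D' → D .] }  — accept
  I2: { [D → . id F Y], [D → id . F Y], [F → . F F], [F → . Y], [Y → . D ,], [Y → . id *] }  — shift
  I3: { [Y → D . ,] }  — shift
  I4: { [D → . id F Y], [D → id F . Y], [F → . F F], [F → . Y], [F → F . F], [Y → . D ,], [Y → . id *] }  — shift
  I5: { [F → Y .] }  — reduce
  I6: { [D → . id F Y], [D → id . F Y], [F → . F F], [F → . Y], [Y → . D ,], [Y → . id *], [Y → id . *] }  — shift
  I7: { [Y → id * .] }  — reduce
  I8: { [D → . id F Y], [F → . F F], [F → . Y], [F → F . F], [F → F F .], [Y → . D ,], [Y → . id *] }  — shift, reduce
  I9: { [D → id F Y .], [F → Y .] }  — 2 reduces
  I10: { [Y → D , .] }  — reduce

I9 contains complete items [D → id F Y .], [F → Y .] — reduce-reduce conflict.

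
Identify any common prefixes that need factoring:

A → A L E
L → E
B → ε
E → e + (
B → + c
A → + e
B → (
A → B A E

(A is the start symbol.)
No, left-factoring is not needed

Left-factoring is needed when two productions for the same non-terminal
share a common prefix on the right-hand side.

Productions for A:
  A → A L E
  A → + e
  A → B A E
Productions for B:
  B → ε
  B → + c
  B → (

No common prefixes found.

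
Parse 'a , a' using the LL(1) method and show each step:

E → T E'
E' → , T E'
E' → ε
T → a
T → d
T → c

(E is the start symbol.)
LL(1) parsing maintains a stack (initially the start symbol over $) and the input. At each step: if the stack top is a terminal, match it against the current input token; if it is a non-terminal N, replace it with the RHS of M[N, lookahead] (the unique production whose predict set contains the lookahead).

Stack is shown with the top on the left.

Stack     Input    Action
-------------------------
E $       a , a $  output E → T E'
T E' $    a , a $  output T → a
a E' $    a , a $  match 'a'
E' $      , a $    output E' → , T E'
, T E' $  , a $    match ','
T E' $    a $      output T → a
a E' $    a $      match 'a'
E' $      $        output E' → ε
$         $        accept

The string is accepted.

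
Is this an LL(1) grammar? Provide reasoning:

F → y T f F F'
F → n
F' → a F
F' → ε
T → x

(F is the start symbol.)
No. Predict set conflict for F': { 'a' }

A grammar is LL(1) if for each non-terminal N with multiple productions, the predict sets of those productions are pairwise disjoint, where PREDICT(N → α) = (FIRST(α) \ {ε}) ∪ (FOLLOW(N) if α ⇒* ε).

Relevant sets:
  FOLLOW(F') = { $, 'a' }

For F:
  PREDICT(F → y T f F F') = { 'y' }
  PREDICT(F → n) = { 'n' }
For F':
  PREDICT(F' → a F) = { 'a' }
  PREDICT(F' → ε) = { $, 'a' }
T has a single production, so nothing to check there.

Conflict found: Predict set conflict for F': { 'a' }
The grammar is NOT LL(1).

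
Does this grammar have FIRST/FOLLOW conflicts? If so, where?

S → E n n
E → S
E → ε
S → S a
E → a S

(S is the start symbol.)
A FIRST/FOLLOW conflict occurs when a non-terminal N has a nullable alternative N → β (β ⇒* ε) and another alternative N → α with FIRST(α) ∩ FOLLOW(N) ≠ ∅: on such a lookahead the parser cannot decide between expanding α and letting N vanish via β.

Nullable non-terminals: E.
FIRST sets used below: FIRST(S) = { 'a', 'n' }

E: nullable alternative(s) E → ε; FOLLOW(E) = { 'n' }
  E → S: FIRST \ {ε} = { 'a', 'n' } — overlaps FOLLOW(E) on { 'n' }: CONFLICT
  E → ε: FIRST \ {ε} = { } — this is the only nullable alternative, skip
  E → a S: FIRST \ {ε} = { 'a' } — disjoint from FOLLOW(E)

S has no nullable alternative, so no FIRST/FOLLOW check is needed there.

So the grammar has 1 FIRST/FOLLOW conflict (marked CONFLICT above).

Answer: Yes. E → S with FOLLOW(E) on { 'n' }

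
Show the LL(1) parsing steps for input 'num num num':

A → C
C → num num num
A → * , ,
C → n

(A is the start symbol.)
LL(1) parsing maintains a stack (initially the start symbol over $) and the input. At each step: if the stack top is a terminal, match it against the current input token; if it is a non-terminal N, replace it with the RHS of M[N, lookahead] (the unique production whose predict set contains the lookahead).

Stack is shown with the top on the left.

Stack          Input          Action
------------------------------------
A $            num num num $  output A → C
C $            num num num $  output C → num num num
num num num $  num num num $  match 'num'
num num $      num num $      match 'num'
num $          num $          match 'num'
$              $              accept

The string is accepted.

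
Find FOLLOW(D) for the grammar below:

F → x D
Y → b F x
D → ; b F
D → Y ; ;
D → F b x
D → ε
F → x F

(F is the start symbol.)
{ $, 'b', 'x' }

To compute FOLLOW(D), find every occurrence of D on a right-hand side N → α D β: add FIRST(β) \ {ε}, and if β is empty or nullable also add FOLLOW(N). Iterate to a fixed point.

In F → x D: D is at the end, add FOLLOW(F)

The FOLLOW sets referred to above (computed the same way, to a fixed point):
  FOLLOW(F) = { $, 'b', 'x' }

Taking the union: FOLLOW(D) = { $, 'b', 'x' }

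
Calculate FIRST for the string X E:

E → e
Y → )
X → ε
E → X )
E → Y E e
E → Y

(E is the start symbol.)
{ ')', 'e' }

FIRST sets of the non-terminals involved (from the grammar, by fixed-point iteration):
  FIRST(X) = { ε }
  FIRST(E) = { ')', 'e' }

To compute FIRST(X E), process the symbols left to right:
Symbol X is a non-terminal. Add FIRST(X) \ {ε} = { }
X is nullable (ε ∈ FIRST(X)), continue to the next symbol.
Symbol E is a non-terminal. Add FIRST(E) \ {ε} = { ')', 'e' }
E is not nullable (ε ∉ FIRST(E)), so stop here.
FIRST(X E) = { ')', 'e' }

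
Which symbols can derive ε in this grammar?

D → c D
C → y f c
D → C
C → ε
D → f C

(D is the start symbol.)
{ 'C', 'D' }

A non-terminal is nullable if it can derive ε (the empty string): either it has an ε-production, or it has a production whose right-hand side consists entirely of nullable non-terminals.

ε-productions: C → ε
So C is immediately nullable.
D → C: every symbol on the right is nullable, so D is nullable too.
Every non-terminal is now nullable.
Nullable = { 'C', 'D' }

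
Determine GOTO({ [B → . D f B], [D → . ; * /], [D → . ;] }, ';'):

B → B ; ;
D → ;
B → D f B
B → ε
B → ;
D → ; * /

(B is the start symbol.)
{ [D → ; . * /], [D → ; .] }

GOTO(I, ';') = CLOSURE({ [A → αX.β] : [A → α.Xβ] ∈ I, X = ';' })

Items with dot before ';', with the dot advanced:
  [D → . ;] → [D → ; .]
  [D → . ; * /] → [D → ; . * /]
Closure adds nothing (no advanced item has the dot before a non-terminal).

GOTO = { [D → ; . * /], [D → ; .] }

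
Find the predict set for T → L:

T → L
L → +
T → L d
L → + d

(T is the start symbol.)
{ '+' }

PREDICT(T → L) = (FIRST(RHS) \ {ε}) ∪ (FOLLOW(T) if ε ∈ FIRST(RHS), i.e. RHS ⇒* ε)
FIRST(L) = { '+' }
FIRST(L) = { '+' }
ε ∉ FIRST(L), so FOLLOW(T) is not added.
PREDICT(T → L) = { '+' }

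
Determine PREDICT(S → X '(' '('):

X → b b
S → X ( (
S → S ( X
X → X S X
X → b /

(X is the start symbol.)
PREDICT(S → X '(' '(') = (FIRST(RHS) \ {ε}) ∪ (FOLLOW(S) if ε ∈ FIRST(RHS), i.e. RHS ⇒* ε)
FIRST(X) = { 'b' }
FIRST(X '(' '(') = { 'b' }
ε ∉ FIRST(X '(' '('), so FOLLOW(S) is not added.
PREDICT(S → X '(' '(') = { 'b' }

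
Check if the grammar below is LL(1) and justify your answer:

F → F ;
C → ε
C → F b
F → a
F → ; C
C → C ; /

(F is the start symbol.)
Relevant sets:
  FIRST(F) = { ';', 'a' }
  FIRST(C) = { ';', 'a', ε }
  FOLLOW(C) = { $, ';', 'b' }

For F:
  PREDICT(F → F ';') = { ';', 'a' }
  PREDICT(F → a) = { 'a' }
  PREDICT(F → ';' C) = { ';' }
For C:
  PREDICT(C → ε) = { $, ';', 'b' }
  PREDICT(C → F b) = { ';', 'a' }
  PREDICT(C → C ';' '/') = { ';', 'a' }

Conflict found: Predict set conflict for F: { 'a' }
The grammar is NOT LL(1).

Answer: No. Predict set conflict for F: { 'a' }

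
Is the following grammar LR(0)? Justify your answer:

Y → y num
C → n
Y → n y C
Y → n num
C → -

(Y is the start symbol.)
Yes, the grammar is LR(0)

A grammar is LR(0) if no state in the canonical LR(0) collection has:
  - both a shift item (dot before a terminal) and a complete item (shift-reduce conflict), or
  - two or more complete items (reduce-reduce conflict; the accept item [Y' → Y .] counts as a complete item here).

Augment with Y' → Y and build the canonical LR(0) collection (I0 = CLOSURE({[Y' → . Y]}), then GOTO on every symbol after a dot until no new states appear). It has 10 states:
  I0: { [Y → . n num], [Y → . n y C], [Y → . y num], [Y' → . Y] }  — shift
  I1: { [Y' → Y .] }  — accept
  I2: { [Y → n . num], [Y → n . y C] }  — shift
  I3: { [Y → y . num] }  — shift
  I4: { [Y → y num .] }  — reduce
  I5: { [Y → n num .] }  — reduce
  I6: { [C → . -], [C → . n], [Y → n y . C] }  — shift
  I7: { [C → - .] }  — reduce
  I8: { [Y → n y C .] }  — reduce
  I9: { [C → n .] }  — reduce

Every state is either a pure shift/goto state or contains exactly one complete item and nothing to shift — no conflicts. The grammar is LR(0).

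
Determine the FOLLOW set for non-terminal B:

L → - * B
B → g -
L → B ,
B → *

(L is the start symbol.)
{ $, ',' }

In L → - * B: B is at the end, add FOLLOW(L)
In L → B ,: B is followed by ',', add FIRST(',') \ {ε} = { ',' }

The FOLLOW sets referred to above (computed the same way, to a fixed point):
  FOLLOW(L) = { $ }

Taking the union: FOLLOW(B) = { $, ',' }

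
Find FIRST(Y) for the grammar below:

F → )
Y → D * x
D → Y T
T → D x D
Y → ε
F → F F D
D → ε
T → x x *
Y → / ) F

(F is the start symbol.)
{ '*', '/', 'x', ε }

FIRST sets of the other non-terminals involved (by the same procedure, iterated to a fixed point):
  FIRST(D) = { '*', '/', 'x', ε }

From Y → D * x:
  - D is a non-terminal: add FIRST(D) \ {ε} = { '*', '/', 'x' }
    D is nullable, so continue to the next symbol
  - '*' is a terminal: add '*' and stop
From Y → ε:
  - ε-production, so ε ∈ FIRST(Y)
From Y → / ) F:
  - '/' is a terminal: add '/' and stop

Collecting: FIRST(Y) = { '*', '/', 'x', ε }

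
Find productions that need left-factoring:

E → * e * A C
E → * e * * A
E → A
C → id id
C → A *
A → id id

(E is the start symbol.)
Yes, E has productions with common prefix '* e *'

Left-factoring is needed when two productions for the same non-terminal
share a common prefix on the right-hand side.

Productions for E:
  E → * e * A C
  E → * e * * A
  E → A
Productions for C:
  C → id id
  C → A *

Found common prefix '* e *' in productions for E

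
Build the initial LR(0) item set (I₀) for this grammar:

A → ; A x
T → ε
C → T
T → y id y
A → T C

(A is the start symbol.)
First, augment the grammar with A' → A
I₀ = CLOSURE({ [A' → . A] }):
  [A' → . A] has the dot before A: add [A → . ; A x], [A → . T C]
  [A → . T C] has the dot before T: add [T → .], [T → . y id y]
No further items can be added.

I₀ = { [A → . ; A x], [A → . T C], [A' → . A], [T → . y id y], [T → .] }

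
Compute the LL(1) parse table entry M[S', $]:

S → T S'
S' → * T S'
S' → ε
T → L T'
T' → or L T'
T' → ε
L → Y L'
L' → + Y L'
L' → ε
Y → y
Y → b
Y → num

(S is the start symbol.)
To find M[S', $], we find productions for S' where $ is in the predict set (PREDICT(N → α) = (FIRST(α) \ {ε}) ∪ (FOLLOW(N) if α ⇒* ε)).

Relevant sets:
  FOLLOW(S') = { $ }

S' → * T S': PREDICT = { '*' }
S' → ε: PREDICT = { $ }
  $ is in predict set, so this production goes in M[S', $]

M[S', $] = S' → ε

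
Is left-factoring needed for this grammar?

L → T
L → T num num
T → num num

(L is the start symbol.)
Yes, L has productions with common prefix 'T'

Left-factoring is needed when two productions for the same non-terminal
share a common prefix on the right-hand side.

Productions for L:
  L → T
  L → T num num

Found common prefix 'T' in productions for L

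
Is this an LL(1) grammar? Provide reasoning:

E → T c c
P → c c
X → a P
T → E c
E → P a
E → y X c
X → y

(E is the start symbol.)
No. Predict set conflict for E: { 'c' }

Relevant sets:
  FIRST(T) = { 'c', 'y' }
  FIRST(P) = { 'c' }

For E:
  PREDICT(E → T c c) = { 'c', 'y' }
  PREDICT(E → P a) = { 'c' }
  PREDICT(E → y X c) = { 'y' }
For X:
  PREDICT(X → a P) = { 'a' }
  PREDICT(X → y) = { 'y' }
P, T have a single production, so nothing to check there.

Conflict found: Predict set conflict for E: { 'c' }
The grammar is NOT LL(1).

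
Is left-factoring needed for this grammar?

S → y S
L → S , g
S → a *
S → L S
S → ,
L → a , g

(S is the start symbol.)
No, left-factoring is not needed

Left-factoring is needed when two productions for the same non-terminal
share a common prefix on the right-hand side.

Productions for S:
  S → y S
  S → a *
  S → L S
  S → ,
Productions for L:
  L → S , g
  L → a , g

No common prefixes found.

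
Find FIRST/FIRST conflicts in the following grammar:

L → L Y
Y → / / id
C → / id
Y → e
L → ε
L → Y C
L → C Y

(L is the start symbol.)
FIRST sets of the non-terminals at (or reachable through a nullable prefix from) the front of some alternative:
  FIRST(L) = { '/', 'e', ε }
  FIRST(Y) = { '/', 'e' }
  FIRST(C) = { '/' }

Productions for L:
  L → L Y: FIRST = { '/', 'e' }
  L → ε: FIRST = { ε }
  L → Y C: FIRST = { '/', 'e' }
  L → C Y: FIRST = { '/' }
Productions for Y:
  Y → / / id: FIRST = { '/' }
  Y → e: FIRST = { 'e' }
C has only one production, so no FIRST/FIRST conflict is possible there.

Conflict for L: L → L Y and L → Y C
  Overlap: { '/', 'e' }
Conflict for L: L → L Y and L → C Y
  Overlap: { '/' }
Conflict for L: L → Y C and L → C Y
  Overlap: { '/' }

Answer: Yes. L → L Y / L → Y C on { '/', 'e' }; L → L Y / L → C Y on { '/' }; L → Y C / L → C Y on { '/' }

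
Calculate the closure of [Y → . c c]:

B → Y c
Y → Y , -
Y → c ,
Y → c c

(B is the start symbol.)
Start with: [Y → . c c]
The dot precedes the terminal c, so nothing is added.

CLOSURE = { [Y → . c c] }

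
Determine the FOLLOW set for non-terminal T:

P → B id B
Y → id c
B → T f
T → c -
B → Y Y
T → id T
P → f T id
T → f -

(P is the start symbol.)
{ 'f', 'id' }

In B → T f: T is followed by f, add FIRST(f) \ {ε} = { 'f' }
In T → id T: T is at the end; this adds FOLLOW(T) to itself — nothing new
In P → f T id: T is followed by id, add FIRST(id) \ {ε} = { 'id' }

Taking the union: FOLLOW(T) = { 'f', 'id' }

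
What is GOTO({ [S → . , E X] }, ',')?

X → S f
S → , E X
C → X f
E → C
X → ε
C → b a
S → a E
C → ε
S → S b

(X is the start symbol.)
{ [C → . X f], [C → . b a], [C → .], [E → . C], [S → , . E X], [S → . , E X], [S → . S b], [S → . a E], [X → . S f], [X → .] }

GOTO(I, ',') = CLOSURE({ [A → αX.β] : [A → α.Xβ] ∈ I, X = ',' })

Items with dot before ',', with the dot advanced:
  [S → . , E X] → [S → , . E X]
Closure of the advanced items:
  [S → , . E X] has the dot before E: add [E → . C]
  [E → . C] has the dot before C: add [C → . X f], [C → . b a], [C → .]
  [C → . X f] has the dot before X: add [X → . S f], [X → .]
  [X → . S f] has the dot before S: add [S → . , E X], [S → . a E], [S → . S b]

GOTO = { [C → . X f], [C → . b a], [C → .], [E → . C], [S → , . E X], [S → . , E X], [S → . S b], [S → . a E], [X → . S f], [X → .] }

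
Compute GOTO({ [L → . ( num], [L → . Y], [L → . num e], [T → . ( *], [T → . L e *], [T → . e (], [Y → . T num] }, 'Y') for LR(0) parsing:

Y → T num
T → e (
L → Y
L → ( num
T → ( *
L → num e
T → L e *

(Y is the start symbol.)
GOTO(I, 'Y') = CLOSURE({ [A → αX.β] : [A → α.Xβ] ∈ I, X = 'Y' })

Items with dot before 'Y', with the dot advanced:
  [L → . Y] → [L → Y .]
Closure adds nothing (no advanced item has the dot before a non-terminal).

GOTO = { [L → Y .] }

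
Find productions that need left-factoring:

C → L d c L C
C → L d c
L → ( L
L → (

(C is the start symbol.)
Left-factoring is needed when two productions for the same non-terminal
share a common prefix on the right-hand side.

Productions for C:
  C → L d c L C
  C → L d c
Productions for L:
  L → ( L
  L → (

Found common prefix 'L d c' in productions for C
Found common prefix '(' in productions for L

Answer: Yes, C has productions with common prefix 'L d c'; L has productions with common prefix '('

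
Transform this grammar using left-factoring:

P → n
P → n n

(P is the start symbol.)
Left-factoring transforms A → αβ₁ | αβ₂ into A → αA' and A' → β₁ | β₂
(α is the longest common prefix among the alternatives). Repeat until
no nonterminal has two alternatives with a common prefix.

Round 1: P has alternatives sharing prefix 'n'. Introduce P': P → n P'
  Add: P' → ε
  Add: P' → n

No remaining common prefixes — done.

Resulting grammar:
P → n P'
P' → ε
P' → n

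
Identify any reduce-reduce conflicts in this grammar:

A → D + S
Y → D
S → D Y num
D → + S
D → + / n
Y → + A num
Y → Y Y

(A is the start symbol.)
A reduce-reduce conflict occurs when an LR(0) state has two complete items [A → α .] and [B → β .] — both call for a reduction, and with no lookahead the parser cannot choose between them.

Augment with A' → A and build the canonical LR(0) collection (I0 = CLOSURE({[A' → . A]}), then GOTO on every symbol after a dot until no new states appear). It has 20 states:
  I0: { [A → . D + S], [A' → . A], [D → . + / n], [D → . + S] }  — shift
  I1: { [D → + . / n], [D → + . S], [D → . + / n], [D → . + S], [S → . D Y num] }  — shift
  I2: { [A' → A .] }  — accept
  I3: { [A → D . + S] }  — shift
  I4: { [A → D + . S], [D → . + / n], [D → . + S], [S → . D Y num] }  — shift
  I5: { [D → . + / n], [D → . + S], [S → D . Y num], [Y → . + A num], [Y → . D], [Y → . Y Y] }  — shift
  I6: { [A → D + S .] }  — reduce
  I7: { [A → . D + S], [D → + . / n], [D → + . S], [D → . + / n], [D → . + S], [S → . D Y num], [Y → + . A num] }  — shift
  I8: { [Y → D .] }  — reduce
  I9: { [D → . + / n], [D → . + S], [S → D Y . num], [Y → . + A num], [Y → . D], [Y → . Y Y], [Y → Y . Y] }  — shift
  I10: { [D → . + / n], [D → . + S], [Y → . + A num], [Y → . D], [Y → . Y Y], [Y → Y . Y], [Y → Y Y .] }  — shift, reduce
  I11: { [S → D Y num .] }  — reduce
  I12: { [D → + / . n] }  — shift
  I13: { [Y → + A . num] }  — shift
  I14: { [A → D . + S], [D → . + / n], [D → . + S], [S → D . Y num], [Y → . + A num], [Y → . D], [Y → . Y Y] }  — shift
  I15: { [D → + S .] }  — reduce
  I16: { [A → . D + S], [A → D + . S], [D → + . / n], [D → + . S], [D → . + / n], [D → . + S], [S → . D Y num], [Y → + . A num] }  — shift
  I17: { [A → D + S .], [D → + S .] }  — 2 reduces
  I18: { [Y → + A num .] }  — reduce
  I19: { [D → + / n .] }  — reduce

I17 contains complete items [A → D + S .], [D → + S .] — reduce-reduce conflict.

Answer: Yes — I17: [A → D + S .] vs [D → + S .]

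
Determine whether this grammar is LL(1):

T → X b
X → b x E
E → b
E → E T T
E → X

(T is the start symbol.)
A grammar is LL(1) if for each non-terminal N with multiple productions, the predict sets of those productions are pairwise disjoint, where PREDICT(N → α) = (FIRST(α) \ {ε}) ∪ (FOLLOW(N) if α ⇒* ε).

Relevant sets:
  FIRST(E) = { 'b' }
  FIRST(X) = { 'b' }

For E:
  PREDICT(E → b) = { 'b' }
  PREDICT(E → E T T) = { 'b' }
  PREDICT(E → X) = { 'b' }
T, X have a single production, so nothing to check there.

Conflict found: Predict set conflict for E: { 'b' }
The grammar is NOT LL(1).

Answer: No. Predict set conflict for E: { 'b' }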